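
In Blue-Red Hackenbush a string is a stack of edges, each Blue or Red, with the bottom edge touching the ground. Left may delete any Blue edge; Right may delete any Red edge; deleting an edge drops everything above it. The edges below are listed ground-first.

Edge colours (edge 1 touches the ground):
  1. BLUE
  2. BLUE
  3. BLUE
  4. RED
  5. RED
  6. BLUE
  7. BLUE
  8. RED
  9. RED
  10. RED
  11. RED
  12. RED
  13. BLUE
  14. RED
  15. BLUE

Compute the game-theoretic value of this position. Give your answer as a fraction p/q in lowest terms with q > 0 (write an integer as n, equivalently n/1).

val(B) = { 0 | (no moves) } ⇒ 1
val(BB) = { 0, 1 | (no moves) } ⇒ 2
val(BBB) = { 0, 1, 2 | (no moves) } ⇒ 3
val(BBBR) = { 0, 1, 2 | 3 } ⇒ 5/2
val(BBBRR) = { 0, 1, 2 | 5/2, 3 } ⇒ 9/4
val(BBBRRB) = { 0, 1, 2, 9/4 | 5/2, 3 } ⇒ 19/8
val(BBBRRBB) = { 0, 1, 2, 9/4, 19/8 | 5/2, 3 } ⇒ 39/16
val(BBBRRBBR) = { 0, 1, 2, 9/4, 19/8 | 39/16, 5/2, 3 } ⇒ 77/32
val(BBBRRBBRR) = { 0, 1, 2, 9/4, 19/8 | 77/32, 39/16, 5/2, 3 } ⇒ 153/64
val(BBBRRBBRRR) = { 0, 1, 2, 9/4, 19/8 | 153/64, 77/32, 39/16, 5/2, 3 } ⇒ 305/128
val(BBBRRBBRRRR) = { 0, 1, 2, 9/4, 19/8 | 305/128, 153/64, 77/32, 39/16, 5/2, 3 } ⇒ 609/256
val(BBBRRBBRRRRR) = { 0, 1, 2, 9/4, 19/8 | 609/256, 305/128, 153/64, 77/32, 39/16, 5/2, 3 } ⇒ 1217/512
val(BBBRRBBRRRRRB) = { 0, 1, 2, 9/4, 19/8, 1217/512 | 609/256, 305/128, 153/64, 77/32, 39/16, 5/2, 3 } ⇒ 2435/1024
val(BBBRRBBRRRRRBR) = { 0, 1, 2, 9/4, 19/8, 1217/512 | 2435/1024, 609/256, 305/128, 153/64, 77/32, 39/16, 5/2, 3 } ⇒ 4869/2048
val(BBBRRBBRRRRRBRB) = { 0, 1, 2, 9/4, 19/8, 1217/512, 4869/2048 | 2435/1024, 609/256, 305/128, 153/64, 77/32, 39/16, 5/2, 3 } ⇒ 9739/4096

9739/4096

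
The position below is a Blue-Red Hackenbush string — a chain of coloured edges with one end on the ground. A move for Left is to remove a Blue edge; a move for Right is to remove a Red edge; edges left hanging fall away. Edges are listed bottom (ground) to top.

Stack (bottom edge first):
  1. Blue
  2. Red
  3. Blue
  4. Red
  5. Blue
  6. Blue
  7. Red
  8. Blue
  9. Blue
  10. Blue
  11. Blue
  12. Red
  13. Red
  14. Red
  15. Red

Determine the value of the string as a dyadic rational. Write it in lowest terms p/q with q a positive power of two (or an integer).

11745/16384

edge 1 of 15 (Blue): { 0 |  } → 1
edge 2 of 15 (Red): { 0 | 1 } → 1/2
edge 3 of 15 (Blue): { 0, 1/2 | 1 } → 3/4
edge 4 of 15 (Red): { 0, 1/2 | 3/4, 1 } → 5/8
edge 5 of 15 (Blue): { 0, 1/2, 5/8 | 3/4, 1 } → 11/16
edge 6 of 15 (Blue): { 0, 1/2, 5/8, 11/16 | 3/4, 1 } → 23/32
edge 7 of 15 (Red): { 0, 1/2, 5/8, 11/16 | 23/32, 3/4, 1 } → 45/64
edge 8 of 15 (Blue): { 0, 1/2, 5/8, 11/16, 45/64 | 23/32, 3/4, 1 } → 91/128
edge 9 of 15 (Blue): { 0, 1/2, 5/8, 11/16, 45/64, 91/128 | 23/32, 3/4, 1 } → 183/256
edge 10 of 15 (Blue): { 0, 1/2, 5/8, 11/16, 45/64, 91/128, 183/256 | 23/32, 3/4, 1 } → 367/512
edge 11 of 15 (Blue): { 0, 1/2, 5/8, 11/16, 45/64, 91/128, 183/256, 367/512 | 23/32, 3/4, 1 } → 735/1024
edge 12 of 15 (Red): { 0, 1/2, 5/8, 11/16, 45/64, 91/128, 183/256, 367/512 | 735/1024, 23/32, 3/4, 1 } → 1469/2048
edge 13 of 15 (Red): { 0, 1/2, 5/8, 11/16, 45/64, 91/128, 183/256, 367/512 | 1469/2048, 735/1024, 23/32, 3/4, 1 } → 2937/4096
edge 14 of 15 (Red): { 0, 1/2, 5/8, 11/16, 45/64, 91/128, 183/256, 367/512 | 2937/4096, 1469/2048, 735/1024, 23/32, 3/4, 1 } → 5873/8192
edge 15 of 15 (Red): { 0, 1/2, 5/8, 11/16, 45/64, 91/128, 183/256, 367/512 | 5873/8192, 2937/4096, 1469/2048, 735/1024, 23/32, 3/4, 1 } → 11745/16384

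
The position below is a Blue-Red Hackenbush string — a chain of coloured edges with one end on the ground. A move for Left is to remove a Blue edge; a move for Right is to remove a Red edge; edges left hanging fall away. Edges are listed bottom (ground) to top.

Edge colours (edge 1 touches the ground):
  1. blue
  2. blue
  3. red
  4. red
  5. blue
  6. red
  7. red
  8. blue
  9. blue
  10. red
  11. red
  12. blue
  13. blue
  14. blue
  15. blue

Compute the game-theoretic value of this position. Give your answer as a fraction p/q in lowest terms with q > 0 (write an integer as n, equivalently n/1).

10655/8192

Build g(s[:k]) for k = 1..15, string s = blue blue red red blue red red blue blue red red blue blue blue blue.
edge 1 of 15 (blue): { 0 | none } so 1
edge 2 of 15 (blue): { 0,1 | none } so 2
edge 3 of 15 (red): { 0,1 | 2 } so 3/2
edge 4 of 15 (red): { 0,1 | 3/2,2 } so 5/4
edge 5 of 15 (blue): { 0,1,5/4 | 3/2,2 } so 11/8
edge 6 of 15 (red): { 0,1,5/4 | 11/8,3/2,2 } so 21/16
edge 7 of 15 (red): { 0,1,5/4 | 21/16,11/8,3/2,2 } so 41/32
edge 8 of 15 (blue): { 0,1,5/4,41/32 | 21/16,11/8,3/2,2 } so 83/64
edge 9 of 15 (blue): { 0,1,5/4,41/32,83/64 | 21/16,11/8,3/2,2 } so 167/128
edge 10 of 15 (red): { 0,1,5/4,41/32,83/64 | 167/128,21/16,11/8,3/2,2 } so 333/256
edge 11 of 15 (red): { 0,1,5/4,41/32,83/64 | 333/256,167/128,21/16,11/8,3/2,2 } so 665/512
edge 12 of 15 (blue): { 0,1,5/4,41/32,83/64,665/512 | 333/256,167/128,21/16,11/8,3/2,2 } so 1331/1024
edge 13 of 15 (blue): { 0,1,5/4,41/32,83/64,665/512,1331/1024 | 333/256,167/128,21/16,11/8,3/2,2 } so 2663/2048
edge 14 of 15 (blue): { 0,1,5/4,41/32,83/64,665/512,1331/1024,2663/2048 | 333/256,167/128,21/16,11/8,3/2,2 } so 5327/4096
edge 15 of 15 (blue): { 0,1,5/4,41/32,83/64,665/512,1331/1024,2663/2048,5327/4096 | 333/256,167/128,21/16,11/8,3/2,2 } so 10655/8192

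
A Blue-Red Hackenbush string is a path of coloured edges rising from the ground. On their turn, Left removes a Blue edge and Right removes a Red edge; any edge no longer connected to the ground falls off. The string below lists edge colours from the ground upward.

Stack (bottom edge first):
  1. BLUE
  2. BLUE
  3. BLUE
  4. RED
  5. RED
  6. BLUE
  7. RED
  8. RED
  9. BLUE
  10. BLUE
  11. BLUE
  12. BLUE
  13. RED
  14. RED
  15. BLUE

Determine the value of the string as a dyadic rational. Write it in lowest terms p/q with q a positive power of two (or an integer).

9459/4096

Prefix values for BLUE BLUE BLUE RED RED BLUE RED RED BLUE BLUE BLUE BLUE RED RED BLUE via {L|R} + simplicity:
step 1: add BLUE to get B; options L={ 0 } R={ ∅ } so 1
step 2: add BLUE to get BB; options L={ 0,1 } R={ ∅ } so 2
step 3: add BLUE to get BBB; options L={ 0,1,2 } R={ ∅ } so 3
step 4: add RED to get BBBR; options L={ 0,1,2 } R={ 3 } so 5/2
step 5: add RED to get BBBRR; options L={ 0,1,2 } R={ 5/2,3 } so 9/4
step 6: add BLUE to get BBBRRB; options L={ 0,1,2,9/4 } R={ 5/2,3 } so 19/8
step 7: add RED to get BBBRRBR; options L={ 0,1,2,9/4 } R={ 19/8,5/2,3 } so 37/16
step 8: add RED to get BBBRRBRR; options L={ 0,1,2,9/4 } R={ 37/16,19/8,5/2,3 } so 73/32
step 9: add BLUE to get BBBRRBRRB; options L={ 0,1,2,9/4,73/32 } R={ 37/16,19/8,5/2,3 } so 147/64
step 10: add BLUE to get BBBRRBRRBB; options L={ 0,1,2,9/4,73/32,147/64 } R={ 37/16,19/8,5/2,3 } so 295/128
step 11: add BLUE to get BBBRRBRRBBB; options L={ 0,1,2,9/4,73/32,147/64,295/128 } R={ 37/16,19/8,5/2,3 } so 591/256
step 12: add BLUE to get BBBRRBRRBBBB; options L={ 0,1,2,9/4,73/32,147/64,295/128,591/256 } R={ 37/16,19/8,5/2,3 } so 1183/512
step 13: add RED to get BBBRRBRRBBBBR; options L={ 0,1,2,9/4,73/32,147/64,295/128,591/256 } R={ 1183/512,37/16,19/8,5/2,3 } so 2365/1024
step 14: add RED to get BBBRRBRRBBBBRR; options L={ 0,1,2,9/4,73/32,147/64,295/128,591/256 } R={ 2365/1024,1183/512,37/16,19/8,5/2,3 } so 4729/2048
step 15: add BLUE to get BBBRRBRRBBBBRRB; options L={ 0,1,2,9/4,73/32,147/64,295/128,591/256,4729/2048 } R={ 2365/1024,1183/512,37/16,19/8,5/2,3 } so 9459/4096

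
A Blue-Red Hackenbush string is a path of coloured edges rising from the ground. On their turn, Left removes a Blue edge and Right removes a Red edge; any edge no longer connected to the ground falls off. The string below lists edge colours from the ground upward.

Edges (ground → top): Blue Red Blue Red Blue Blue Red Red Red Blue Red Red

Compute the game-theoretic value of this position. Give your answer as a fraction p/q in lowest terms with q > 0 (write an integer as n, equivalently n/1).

edge 1 of 12 (Blue): { 0 | none } → 1
edge 2 of 12 (Red): { 0 | 1 } → 1/2
edge 3 of 12 (Blue): { 0 1/2 | 1 } → 3/4
edge 4 of 12 (Red): { 0 1/2 | 3/4 1 } → 5/8
edge 5 of 12 (Blue): { 0 1/2 5/8 | 3/4 1 } → 11/16
edge 6 of 12 (Blue): { 0 1/2 5/8 11/16 | 3/4 1 } → 23/32
edge 7 of 12 (Red): { 0 1/2 5/8 11/16 | 23/32 3/4 1 } → 45/64
edge 8 of 12 (Red): { 0 1/2 5/8 11/16 | 45/64 23/32 3/4 1 } → 89/128
edge 9 of 12 (Red): { 0 1/2 5/8 11/16 | 89/128 45/64 23/32 3/4 1 } → 177/256
edge 10 of 12 (Blue): { 0 1/2 5/8 11/16 177/256 | 89/128 45/64 23/32 3/4 1 } → 355/512
edge 11 of 12 (Red): { 0 1/2 5/8 11/16 177/256 | 355/512 89/128 45/64 23/32 3/4 1 } → 709/1024
edge 12 of 12 (Red): { 0 1/2 5/8 11/16 177/256 | 709/1024 355/512 89/128 45/64 23/32 3/4 1 } → 1417/2048

1417/2048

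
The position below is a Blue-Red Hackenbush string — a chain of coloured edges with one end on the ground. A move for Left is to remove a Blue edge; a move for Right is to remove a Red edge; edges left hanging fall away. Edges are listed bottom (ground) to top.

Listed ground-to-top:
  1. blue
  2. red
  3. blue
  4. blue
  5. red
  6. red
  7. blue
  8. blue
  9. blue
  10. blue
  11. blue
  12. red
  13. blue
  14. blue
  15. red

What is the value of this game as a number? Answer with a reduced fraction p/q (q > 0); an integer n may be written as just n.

13293/16384

G(b) = { 0 | ∅ } ⇒ 1
G(br) = { 0 | 1 } ⇒ 1/2
G(brb) = { 0,1/2 | 1 } ⇒ 3/4
G(brbb) = { 0,1/2,3/4 | 1 } ⇒ 7/8
G(brbbr) = { 0,1/2,3/4 | 7/8,1 } ⇒ 13/16
G(brbbrr) = { 0,1/2,3/4 | 13/16,7/8,1 } ⇒ 25/32
G(brbbrrb) = { 0,1/2,3/4,25/32 | 13/16,7/8,1 } ⇒ 51/64
G(brbbrrbb) = { 0,1/2,3/4,25/32,51/64 | 13/16,7/8,1 } ⇒ 103/128
G(brbbrrbbb) = { 0,1/2,3/4,25/32,51/64,103/128 | 13/16,7/8,1 } ⇒ 207/256
G(brbbrrbbbb) = { 0,1/2,3/4,25/32,51/64,103/128,207/256 | 13/16,7/8,1 } ⇒ 415/512
G(brbbrrbbbbb) = { 0,1/2,3/4,25/32,51/64,103/128,207/256,415/512 | 13/16,7/8,1 } ⇒ 831/1024
G(brbbrrbbbbbr) = { 0,1/2,3/4,25/32,51/64,103/128,207/256,415/512 | 831/1024,13/16,7/8,1 } ⇒ 1661/2048
G(brbbrrbbbbbrb) = { 0,1/2,3/4,25/32,51/64,103/128,207/256,415/512,1661/2048 | 831/1024,13/16,7/8,1 } ⇒ 3323/4096
G(brbbrrbbbbbrbb) = { 0,1/2,3/4,25/32,51/64,103/128,207/256,415/512,1661/2048,3323/4096 | 831/1024,13/16,7/8,1 } ⇒ 6647/8192
G(brbbrrbbbbbrbbr) = { 0,1/2,3/4,25/32,51/64,103/128,207/256,415/512,1661/2048,3323/4096 | 6647/8192,831/1024,13/16,7/8,1 } ⇒ 13293/16384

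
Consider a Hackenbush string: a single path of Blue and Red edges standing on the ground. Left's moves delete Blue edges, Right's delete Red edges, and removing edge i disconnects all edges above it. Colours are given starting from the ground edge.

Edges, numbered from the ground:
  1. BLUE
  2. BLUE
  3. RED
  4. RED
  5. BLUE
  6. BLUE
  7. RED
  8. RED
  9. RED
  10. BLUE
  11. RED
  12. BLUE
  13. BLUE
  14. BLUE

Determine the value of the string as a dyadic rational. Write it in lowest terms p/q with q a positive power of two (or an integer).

edge 1 of 14 (BLUE): { 0 | ∅ } so 1
edge 2 of 14 (BLUE): { 0,1 | ∅ } so 2
edge 3 of 14 (RED): { 0,1 | 2 } so 3/2
edge 4 of 14 (RED): { 0,1 | 3/2,2 } so 5/4
edge 5 of 14 (BLUE): { 0,1,5/4 | 3/2,2 } so 11/8
edge 6 of 14 (BLUE): { 0,1,5/4,11/8 | 3/2,2 } so 23/16
edge 7 of 14 (RED): { 0,1,5/4,11/8 | 23/16,3/2,2 } so 45/32
edge 8 of 14 (RED): { 0,1,5/4,11/8 | 45/32,23/16,3/2,2 } so 89/64
edge 9 of 14 (RED): { 0,1,5/4,11/8 | 89/64,45/32,23/16,3/2,2 } so 177/128
edge 10 of 14 (BLUE): { 0,1,5/4,11/8,177/128 | 89/64,45/32,23/16,3/2,2 } so 355/256
edge 11 of 14 (RED): { 0,1,5/4,11/8,177/128 | 355/256,89/64,45/32,23/16,3/2,2 } so 709/512
edge 12 of 14 (BLUE): { 0,1,5/4,11/8,177/128,709/512 | 355/256,89/64,45/32,23/16,3/2,2 } so 1419/1024
edge 13 of 14 (BLUE): { 0,1,5/4,11/8,177/128,709/512,1419/1024 | 355/256,89/64,45/32,23/16,3/2,2 } so 2839/2048
edge 14 of 14 (BLUE): { 0,1,5/4,11/8,177/128,709/512,1419/1024,2839/2048 | 355/256,89/64,45/32,23/16,3/2,2 } so 5679/4096

5679/4096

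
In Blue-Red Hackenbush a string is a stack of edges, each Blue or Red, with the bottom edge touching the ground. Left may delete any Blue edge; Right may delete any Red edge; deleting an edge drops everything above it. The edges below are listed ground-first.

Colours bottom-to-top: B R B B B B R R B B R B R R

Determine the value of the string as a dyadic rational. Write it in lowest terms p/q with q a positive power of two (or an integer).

G_1 [B]  L=[0]  R=[(no moves)]  gives 1
G_2 [BR]  L=[0]  R=[1]  gives 1/2
G_3 [BRB]  L=[0 1/2]  R=[1]  gives 3/4
G_4 [BRBB]  L=[0 1/2 3/4]  R=[1]  gives 7/8
G_5 [BRBBB]  L=[0 1/2 3/4 7/8]  R=[1]  gives 15/16
G_6 [BRBBBB]  L=[0 1/2 3/4 7/8 15/16]  R=[1]  gives 31/32
G_7 [BRBBBBR]  L=[0 1/2 3/4 7/8 15/16]  R=[31/32 1]  gives 61/64
G_8 [BRBBBBRR]  L=[0 1/2 3/4 7/8 15/16]  R=[61/64 31/32 1]  gives 121/128
G_9 [BRBBBBRRB]  L=[0 1/2 3/4 7/8 15/16 121/128]  R=[61/64 31/32 1]  gives 243/256
G_10 [BRBBBBRRBB]  L=[0 1/2 3/4 7/8 15/16 121/128 243/256]  R=[61/64 31/32 1]  gives 487/512
G_11 [BRBBBBRRBBR]  L=[0 1/2 3/4 7/8 15/16 121/128 243/256]  R=[487/512 61/64 31/32 1]  gives 973/1024
G_12 [BRBBBBRRBBRB]  L=[0 1/2 3/4 7/8 15/16 121/128 243/256 973/1024]  R=[487/512 61/64 31/32 1]  gives 1947/2048
G_13 [BRBBBBRRBBRBR]  L=[0 1/2 3/4 7/8 15/16 121/128 243/256 973/1024]  R=[1947/2048 487/512 61/64 31/32 1]  gives 3893/4096
G_14 [BRBBBBRRBBRBRR]  L=[0 1/2 3/4 7/8 15/16 121/128 243/256 973/1024]  R=[3893/4096 1947/2048 487/512 61/64 31/32 1]  gives 7785/8192

7785/8192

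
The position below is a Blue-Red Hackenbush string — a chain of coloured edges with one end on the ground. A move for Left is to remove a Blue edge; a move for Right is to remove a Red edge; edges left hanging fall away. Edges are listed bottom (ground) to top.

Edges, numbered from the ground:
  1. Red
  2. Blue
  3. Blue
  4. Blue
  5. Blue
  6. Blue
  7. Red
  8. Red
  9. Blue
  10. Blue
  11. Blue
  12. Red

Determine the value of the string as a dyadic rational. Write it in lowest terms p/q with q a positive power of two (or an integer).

-99/2048

G(R) = {  | 0 } gives -1
G(RB) = { -1 | 0 } gives -1/2
G(RBB) = { -1 -1/2 | 0 } gives -1/4
G(RBBB) = { -1 -1/2 -1/4 | 0 } gives -1/8
G(RBBBB) = { -1 -1/2 -1/4 -1/8 | 0 } gives -1/16
G(RBBBBB) = { -1 -1/2 -1/4 -1/8 -1/16 | 0 } gives -1/32
G(RBBBBBR) = { -1 -1/2 -1/4 -1/8 -1/16 | -1/32 0 } gives -3/64
G(RBBBBBRR) = { -1 -1/2 -1/4 -1/8 -1/16 | -3/64 -1/32 0 } gives -7/128
G(RBBBBBRRB) = { -1 -1/2 -1/4 -1/8 -1/16 -7/128 | -3/64 -1/32 0 } gives -13/256
G(RBBBBBRRBB) = { -1 -1/2 -1/4 -1/8 -1/16 -7/128 -13/256 | -3/64 -1/32 0 } gives -25/512
G(RBBBBBRRBBB) = { -1 -1/2 -1/4 -1/8 -1/16 -7/128 -13/256 -25/512 | -3/64 -1/32 0 } gives -49/1024
G(RBBBBBRRBBBR) = { -1 -1/2 -1/4 -1/8 -1/16 -7/128 -13/256 -25/512 | -49/1024 -3/64 -1/32 0 } gives -99/2048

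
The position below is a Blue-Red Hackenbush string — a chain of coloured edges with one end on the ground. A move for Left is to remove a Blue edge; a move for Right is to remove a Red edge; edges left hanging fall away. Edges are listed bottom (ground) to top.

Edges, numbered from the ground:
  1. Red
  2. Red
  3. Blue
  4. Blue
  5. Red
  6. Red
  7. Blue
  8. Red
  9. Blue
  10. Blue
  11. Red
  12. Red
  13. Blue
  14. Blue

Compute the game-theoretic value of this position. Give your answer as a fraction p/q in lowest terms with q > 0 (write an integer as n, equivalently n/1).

Prefix values for Red Red Blue Blue Red Red Blue Red Blue Blue Red Red Blue Blue via {L|R} + simplicity:
step 1: add Red to get R; options L={ ∅ } R={ 0 } so -1
step 2: add Red to get RR; options L={ ∅ } R={ -1, 0 } so -2
step 3: add Blue to get RRB; options L={ -2 } R={ -1, 0 } so -3/2
step 4: add Blue to get RRBB; options L={ -2, -3/2 } R={ -1, 0 } so -5/4
step 5: add Red to get RRBBR; options L={ -2, -3/2 } R={ -5/4, -1, 0 } so -11/8
step 6: add Red to get RRBBRR; options L={ -2, -3/2 } R={ -11/8, -5/4, -1, 0 } so -23/16
step 7: add Blue to get RRBBRRB; options L={ -2, -3/2, -23/16 } R={ -11/8, -5/4, -1, 0 } so -45/32
step 8: add Red to get RRBBRRBR; options L={ -2, -3/2, -23/16 } R={ -45/32, -11/8, -5/4, -1, 0 } so -91/64
step 9: add Blue to get RRBBRRBRB; options L={ -2, -3/2, -23/16, -91/64 } R={ -45/32, -11/8, -5/4, -1, 0 } so -181/128
step 10: add Blue to get RRBBRRBRBB; options L={ -2, -3/2, -23/16, -91/64, -181/128 } R={ -45/32, -11/8, -5/4, -1, 0 } so -361/256
step 11: add Red to get RRBBRRBRBBR; options L={ -2, -3/2, -23/16, -91/64, -181/128 } R={ -361/256, -45/32, -11/8, -5/4, -1, 0 } so -723/512
step 12: add Red to get RRBBRRBRBBRR; options L={ -2, -3/2, -23/16, -91/64, -181/128 } R={ -723/512, -361/256, -45/32, -11/8, -5/4, -1, 0 } so -1447/1024
step 13: add Blue to get RRBBRRBRBBRRB; options L={ -2, -3/2, -23/16, -91/64, -181/128, -1447/1024 } R={ -723/512, -361/256, -45/32, -11/8, -5/4, -1, 0 } so -2893/2048
step 14: add Blue to get RRBBRRBRBBRRBB; options L={ -2, -3/2, -23/16, -91/64, -181/128, -1447/1024, -2893/2048 } R={ -723/512, -361/256, -45/32, -11/8, -5/4, -1, 0 } so -5785/4096

-5785/4096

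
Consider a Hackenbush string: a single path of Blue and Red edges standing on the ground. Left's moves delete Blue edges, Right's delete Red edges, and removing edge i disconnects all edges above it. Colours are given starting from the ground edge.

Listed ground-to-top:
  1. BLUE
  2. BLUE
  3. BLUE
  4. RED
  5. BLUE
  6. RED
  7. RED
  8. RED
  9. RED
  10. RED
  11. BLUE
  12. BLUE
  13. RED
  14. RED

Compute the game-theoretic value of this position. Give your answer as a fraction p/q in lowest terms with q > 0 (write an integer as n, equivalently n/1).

Build g(s[:k]) for k = 1..14, string s = BLUE BLUE BLUE RED BLUE RED RED RED RED RED BLUE BLUE RED RED.
B: Left { 0 }, Right {  } — simplest 1
BB: Left { 0; 1 }, Right {  } — simplest 2
BBB: Left { 0; 1; 2 }, Right {  } — simplest 3
BBBR: Left { 0; 1; 2 }, Right { 3 } — simplest 5/2
BBBRB: Left { 0; 1; 2; 5/2 }, Right { 3 } — simplest 11/4
BBBRBR: Left { 0; 1; 2; 5/2 }, Right { 11/4; 3 } — simplest 21/8
BBBRBRR: Left { 0; 1; 2; 5/2 }, Right { 21/8; 11/4; 3 } — simplest 41/16
BBBRBRRR: Left { 0; 1; 2; 5/2 }, Right { 41/16; 21/8; 11/4; 3 } — simplest 81/32
BBBRBRRRR: Left { 0; 1; 2; 5/2 }, Right { 81/32; 41/16; 21/8; 11/4; 3 } — simplest 161/64
BBBRBRRRRR: Left { 0; 1; 2; 5/2 }, Right { 161/64; 81/32; 41/16; 21/8; 11/4; 3 } — simplest 321/128
BBBRBRRRRRB: Left { 0; 1; 2; 5/2; 321/128 }, Right { 161/64; 81/32; 41/16; 21/8; 11/4; 3 } — simplest 643/256
BBBRBRRRRRBB: Left { 0; 1; 2; 5/2; 321/128; 643/256 }, Right { 161/64; 81/32; 41/16; 21/8; 11/4; 3 } — simplest 1287/512
BBBRBRRRRRBBR: Left { 0; 1; 2; 5/2; 321/128; 643/256 }, Right { 1287/512; 161/64; 81/32; 41/16; 21/8; 11/4; 3 } — simplest 2573/1024
BBBRBRRRRRBBRR: Left { 0; 1; 2; 5/2; 321/128; 643/256 }, Right { 2573/1024; 1287/512; 161/64; 81/32; 41/16; 21/8; 11/4; 3 } — simplest 5145/2048

5145/2048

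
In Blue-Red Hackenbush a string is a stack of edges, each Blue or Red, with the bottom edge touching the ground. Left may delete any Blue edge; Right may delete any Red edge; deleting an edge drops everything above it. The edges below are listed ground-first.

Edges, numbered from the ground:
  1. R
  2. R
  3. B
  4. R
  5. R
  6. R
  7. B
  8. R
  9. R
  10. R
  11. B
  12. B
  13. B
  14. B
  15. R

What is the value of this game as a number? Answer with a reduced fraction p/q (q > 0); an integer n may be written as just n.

Prefix values for R R B R R R B R R R B B B B R via {L|R} + simplicity:
value(R) = { · | 0 } => -1
value(RR) = { · | -1; 0 } => -2
value(RRB) = { -2 | -1; 0 } => -3/2
value(RRBR) = { -2 | -3/2; -1; 0 } => -7/4
value(RRBRR) = { -2 | -7/4; -3/2; -1; 0 } => -15/8
value(RRBRRR) = { -2 | -15/8; -7/4; -3/2; -1; 0 } => -31/16
value(RRBRRRB) = { -2; -31/16 | -15/8; -7/4; -3/2; -1; 0 } => -61/32
value(RRBRRRBR) = { -2; -31/16 | -61/32; -15/8; -7/4; -3/2; -1; 0 } => -123/64
value(RRBRRRBRR) = { -2; -31/16 | -123/64; -61/32; -15/8; -7/4; -3/2; -1; 0 } => -247/128
value(RRBRRRBRRR) = { -2; -31/16 | -247/128; -123/64; -61/32; -15/8; -7/4; -3/2; -1; 0 } => -495/256
value(RRBRRRBRRRB) = { -2; -31/16; -495/256 | -247/128; -123/64; -61/32; -15/8; -7/4; -3/2; -1; 0 } => -989/512
value(RRBRRRBRRRBB) = { -2; -31/16; -495/256; -989/512 | -247/128; -123/64; -61/32; -15/8; -7/4; -3/2; -1; 0 } => -1977/1024
value(RRBRRRBRRRBBB) = { -2; -31/16; -495/256; -989/512; -1977/1024 | -247/128; -123/64; -61/32; -15/8; -7/4; -3/2; -1; 0 } => -3953/2048
value(RRBRRRBRRRBBBB) = { -2; -31/16; -495/256; -989/512; -1977/1024; -3953/2048 | -247/128; -123/64; -61/32; -15/8; -7/4; -3/2; -1; 0 } => -7905/4096
value(RRBRRRBRRRBBBBR) = { -2; -31/16; -495/256; -989/512; -1977/1024; -3953/2048 | -7905/4096; -247/128; -123/64; -61/32; -15/8; -7/4; -3/2; -1; 0 } => -15811/8192

-15811/8192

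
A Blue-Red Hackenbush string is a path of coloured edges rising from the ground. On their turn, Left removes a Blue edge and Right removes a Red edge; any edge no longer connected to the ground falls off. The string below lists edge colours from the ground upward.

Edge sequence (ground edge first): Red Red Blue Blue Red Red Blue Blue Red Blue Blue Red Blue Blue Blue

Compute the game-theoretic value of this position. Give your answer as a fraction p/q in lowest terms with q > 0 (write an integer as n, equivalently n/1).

-11409/8192

Recurse on prefixes of the 15-edge string Red Red Blue Blue Red Red Blue Blue Red Blue Blue Red Blue Blue Blue:
val(R) = {  | 0 } so -1
val(RR) = {  | -1 0 } so -2
val(RRB) = { -2 | -1 0 } so -3/2
val(RRBB) = { -2 -3/2 | -1 0 } so -5/4
val(RRBBR) = { -2 -3/2 | -5/4 -1 0 } so -11/8
val(RRBBRR) = { -2 -3/2 | -11/8 -5/4 -1 0 } so -23/16
val(RRBBRRB) = { -2 -3/2 -23/16 | -11/8 -5/4 -1 0 } so -45/32
val(RRBBRRBB) = { -2 -3/2 -23/16 -45/32 | -11/8 -5/4 -1 0 } so -89/64
val(RRBBRRBBR) = { -2 -3/2 -23/16 -45/32 | -89/64 -11/8 -5/4 -1 0 } so -179/128
val(RRBBRRBBRB) = { -2 -3/2 -23/16 -45/32 -179/128 | -89/64 -11/8 -5/4 -1 0 } so -357/256
val(RRBBRRBBRBB) = { -2 -3/2 -23/16 -45/32 -179/128 -357/256 | -89/64 -11/8 -5/4 -1 0 } so -713/512
val(RRBBRRBBRBBR) = { -2 -3/2 -23/16 -45/32 -179/128 -357/256 | -713/512 -89/64 -11/8 -5/4 -1 0 } so -1427/1024
val(RRBBRRBBRBBRB) = { -2 -3/2 -23/16 -45/32 -179/128 -357/256 -1427/1024 | -713/512 -89/64 -11/8 -5/4 -1 0 } so -2853/2048
val(RRBBRRBBRBBRBB) = { -2 -3/2 -23/16 -45/32 -179/128 -357/256 -1427/1024 -2853/2048 | -713/512 -89/64 -11/8 -5/4 -1 0 } so -5705/4096
val(RRBBRRBBRBBRBBB) = { -2 -3/2 -23/16 -45/32 -179/128 -357/256 -1427/1024 -2853/2048 -5705/4096 | -713/512 -89/64 -11/8 -5/4 -1 0 } so -11409/8192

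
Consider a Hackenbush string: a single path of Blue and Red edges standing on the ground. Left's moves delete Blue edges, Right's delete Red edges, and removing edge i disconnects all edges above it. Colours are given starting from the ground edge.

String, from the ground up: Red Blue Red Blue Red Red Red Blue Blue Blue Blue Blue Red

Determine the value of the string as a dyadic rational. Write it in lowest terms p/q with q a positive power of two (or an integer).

-2947/4096

g_1 [R]  L=[none]  R=[0]  — -1
g_2 [RB]  L=[-1]  R=[0]  — -1/2
g_3 [RBR]  L=[-1]  R=[-1/2,0]  — -3/4
g_4 [RBRB]  L=[-1,-3/4]  R=[-1/2,0]  — -5/8
g_5 [RBRBR]  L=[-1,-3/4]  R=[-5/8,-1/2,0]  — -11/16
g_6 [RBRBRR]  L=[-1,-3/4]  R=[-11/16,-5/8,-1/2,0]  — -23/32
g_7 [RBRBRRR]  L=[-1,-3/4]  R=[-23/32,-11/16,-5/8,-1/2,0]  — -47/64
g_8 [RBRBRRRB]  L=[-1,-3/4,-47/64]  R=[-23/32,-11/16,-5/8,-1/2,0]  — -93/128
g_9 [RBRBRRRBB]  L=[-1,-3/4,-47/64,-93/128]  R=[-23/32,-11/16,-5/8,-1/2,0]  — -185/256
g_10 [RBRBRRRBBB]  L=[-1,-3/4,-47/64,-93/128,-185/256]  R=[-23/32,-11/16,-5/8,-1/2,0]  — -369/512
g_11 [RBRBRRRBBBB]  L=[-1,-3/4,-47/64,-93/128,-185/256,-369/512]  R=[-23/32,-11/16,-5/8,-1/2,0]  — -737/1024
g_12 [RBRBRRRBBBBB]  L=[-1,-3/4,-47/64,-93/128,-185/256,-369/512,-737/1024]  R=[-23/32,-11/16,-5/8,-1/2,0]  — -1473/2048
g_13 [RBRBRRRBBBBBR]  L=[-1,-3/4,-47/64,-93/128,-185/256,-369/512,-737/1024]  R=[-1473/2048,-23/32,-11/16,-5/8,-1/2,0]  — -2947/4096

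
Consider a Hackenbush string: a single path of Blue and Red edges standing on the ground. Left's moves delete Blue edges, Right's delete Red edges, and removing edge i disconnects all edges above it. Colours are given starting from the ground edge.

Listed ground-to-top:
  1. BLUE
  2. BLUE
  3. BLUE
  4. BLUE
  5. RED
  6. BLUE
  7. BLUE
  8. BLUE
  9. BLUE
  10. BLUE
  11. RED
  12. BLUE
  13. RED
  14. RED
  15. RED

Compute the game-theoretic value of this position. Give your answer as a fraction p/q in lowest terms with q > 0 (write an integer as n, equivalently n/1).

Recurse on prefixes of the 15-edge string BLUE BLUE BLUE BLUE RED BLUE BLUE BLUE BLUE BLUE RED BLUE RED RED RED:
edge 1 of 15 (BLUE): { 0 | (no moves) } gives 1
edge 2 of 15 (BLUE): { 0,1 | (no moves) } gives 2
edge 3 of 15 (BLUE): { 0,1,2 | (no moves) } gives 3
edge 4 of 15 (BLUE): { 0,1,2,3 | (no moves) } gives 4
edge 5 of 15 (RED): { 0,1,2,3 | 4 } gives 7/2
edge 6 of 15 (BLUE): { 0,1,2,3,7/2 | 4 } gives 15/4
edge 7 of 15 (BLUE): { 0,1,2,3,7/2,15/4 | 4 } gives 31/8
edge 8 of 15 (BLUE): { 0,1,2,3,7/2,15/4,31/8 | 4 } gives 63/16
edge 9 of 15 (BLUE): { 0,1,2,3,7/2,15/4,31/8,63/16 | 4 } gives 127/32
edge 10 of 15 (BLUE): { 0,1,2,3,7/2,15/4,31/8,63/16,127/32 | 4 } gives 255/64
edge 11 of 15 (RED): { 0,1,2,3,7/2,15/4,31/8,63/16,127/32 | 255/64,4 } gives 509/128
edge 12 of 15 (BLUE): { 0,1,2,3,7/2,15/4,31/8,63/16,127/32,509/128 | 255/64,4 } gives 1019/256
edge 13 of 15 (RED): { 0,1,2,3,7/2,15/4,31/8,63/16,127/32,509/128 | 1019/256,255/64,4 } gives 2037/512
edge 14 of 15 (RED): { 0,1,2,3,7/2,15/4,31/8,63/16,127/32,509/128 | 2037/512,1019/256,255/64,4 } gives 4073/1024
edge 15 of 15 (RED): { 0,1,2,3,7/2,15/4,31/8,63/16,127/32,509/128 | 4073/1024,2037/512,1019/256,255/64,4 } gives 8145/2048

8145/2048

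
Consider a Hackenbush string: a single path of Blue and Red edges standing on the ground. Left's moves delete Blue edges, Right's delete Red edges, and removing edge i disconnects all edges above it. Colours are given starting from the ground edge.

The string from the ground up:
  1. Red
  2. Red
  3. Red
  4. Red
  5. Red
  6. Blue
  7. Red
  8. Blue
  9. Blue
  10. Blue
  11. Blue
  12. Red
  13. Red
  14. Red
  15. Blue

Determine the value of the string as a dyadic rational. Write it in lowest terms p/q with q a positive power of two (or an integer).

Prefix values for Red Red Red Red Red Blue Red Blue Blue Blue Blue Red Red Red Blue via {L|R} + simplicity:
R: Left { none }, Right { 0 } ⇒ simplest -1
RR: Left { none }, Right { -1,0 } ⇒ simplest -2
RRR: Left { none }, Right { -2,-1,0 } ⇒ simplest -3
RRRR: Left { none }, Right { -3,-2,-1,0 } ⇒ simplest -4
RRRRR: Left { none }, Right { -4,-3,-2,-1,0 } ⇒ simplest -5
RRRRRB: Left { -5 }, Right { -4,-3,-2,-1,0 } ⇒ simplest -9/2
RRRRRBR: Left { -5 }, Right { -9/2,-4,-3,-2,-1,0 } ⇒ simplest -19/4
RRRRRBRB: Left { -5,-19/4 }, Right { -9/2,-4,-3,-2,-1,0 } ⇒ simplest -37/8
RRRRRBRBB: Left { -5,-19/4,-37/8 }, Right { -9/2,-4,-3,-2,-1,0 } ⇒ simplest -73/16
RRRRRBRBBB: Left { -5,-19/4,-37/8,-73/16 }, Right { -9/2,-4,-3,-2,-1,0 } ⇒ simplest -145/32
RRRRRBRBBBB: Left { -5,-19/4,-37/8,-73/16,-145/32 }, Right { -9/2,-4,-3,-2,-1,0 } ⇒ simplest -289/64
RRRRRBRBBBBR: Left { -5,-19/4,-37/8,-73/16,-145/32 }, Right { -289/64,-9/2,-4,-3,-2,-1,0 } ⇒ simplest -579/128
RRRRRBRBBBBRR: Left { -5,-19/4,-37/8,-73/16,-145/32 }, Right { -579/128,-289/64,-9/2,-4,-3,-2,-1,0 } ⇒ simplest -1159/256
RRRRRBRBBBBRRR: Left { -5,-19/4,-37/8,-73/16,-145/32 }, Right { -1159/256,-579/128,-289/64,-9/2,-4,-3,-2,-1,0 } ⇒ simplest -2319/512
RRRRRBRBBBBRRRB: Left { -5,-19/4,-37/8,-73/16,-145/32,-2319/512 }, Right { -1159/256,-579/128,-289/64,-9/2,-4,-3,-2,-1,0 } ⇒ simplest -4637/1024

-4637/1024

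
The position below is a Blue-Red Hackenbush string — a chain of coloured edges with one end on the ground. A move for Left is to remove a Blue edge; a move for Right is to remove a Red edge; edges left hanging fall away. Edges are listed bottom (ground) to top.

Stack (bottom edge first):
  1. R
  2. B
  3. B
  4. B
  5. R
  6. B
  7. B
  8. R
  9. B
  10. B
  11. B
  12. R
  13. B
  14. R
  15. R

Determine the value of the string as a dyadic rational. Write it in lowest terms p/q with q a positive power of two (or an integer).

v_1 [R]  L=[∅]  R=[0]  -> -1
v_2 [RB]  L=[-1]  R=[0]  -> -1/2
v_3 [RBB]  L=[-1; -1/2]  R=[0]  -> -1/4
v_4 [RBBB]  L=[-1; -1/2; -1/4]  R=[0]  -> -1/8
v_5 [RBBBR]  L=[-1; -1/2; -1/4]  R=[-1/8; 0]  -> -3/16
v_6 [RBBBRB]  L=[-1; -1/2; -1/4; -3/16]  R=[-1/8; 0]  -> -5/32
v_7 [RBBBRBB]  L=[-1; -1/2; -1/4; -3/16; -5/32]  R=[-1/8; 0]  -> -9/64
v_8 [RBBBRBBR]  L=[-1; -1/2; -1/4; -3/16; -5/32]  R=[-9/64; -1/8; 0]  -> -19/128
v_9 [RBBBRBBRB]  L=[-1; -1/2; -1/4; -3/16; -5/32; -19/128]  R=[-9/64; -1/8; 0]  -> -37/256
v_10 [RBBBRBBRBB]  L=[-1; -1/2; -1/4; -3/16; -5/32; -19/128; -37/256]  R=[-9/64; -1/8; 0]  -> -73/512
v_11 [RBBBRBBRBBB]  L=[-1; -1/2; -1/4; -3/16; -5/32; -19/128; -37/256; -73/512]  R=[-9/64; -1/8; 0]  -> -145/1024
v_12 [RBBBRBBRBBBR]  L=[-1; -1/2; -1/4; -3/16; -5/32; -19/128; -37/256; -73/512]  R=[-145/1024; -9/64; -1/8; 0]  -> -291/2048
v_13 [RBBBRBBRBBBRB]  L=[-1; -1/2; -1/4; -3/16; -5/32; -19/128; -37/256; -73/512; -291/2048]  R=[-145/1024; -9/64; -1/8; 0]  -> -581/4096
v_14 [RBBBRBBRBBBRBR]  L=[-1; -1/2; -1/4; -3/16; -5/32; -19/128; -37/256; -73/512; -291/2048]  R=[-581/4096; -145/1024; -9/64; -1/8; 0]  -> -1163/8192
v_15 [RBBBRBBRBBBRBRR]  L=[-1; -1/2; -1/4; -3/16; -5/32; -19/128; -37/256; -73/512; -291/2048]  R=[-1163/8192; -581/4096; -145/1024; -9/64; -1/8; 0]  -> -2327/16384

-2327/16384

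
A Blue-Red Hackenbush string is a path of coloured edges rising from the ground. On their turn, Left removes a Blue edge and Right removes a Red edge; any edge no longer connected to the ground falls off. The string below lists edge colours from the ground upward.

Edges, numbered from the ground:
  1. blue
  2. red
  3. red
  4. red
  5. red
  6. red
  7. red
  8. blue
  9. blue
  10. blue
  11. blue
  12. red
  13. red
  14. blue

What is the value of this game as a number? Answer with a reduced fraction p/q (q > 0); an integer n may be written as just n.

243/8192

edge 1 of 14 (blue): { 0 | none } => 1
edge 2 of 14 (red): { 0 | 1 } => 1/2
edge 3 of 14 (red): { 0 | 1/2, 1 } => 1/4
edge 4 of 14 (red): { 0 | 1/4, 1/2, 1 } => 1/8
edge 5 of 14 (red): { 0 | 1/8, 1/4, 1/2, 1 } => 1/16
edge 6 of 14 (red): { 0 | 1/16, 1/8, 1/4, 1/2, 1 } => 1/32
edge 7 of 14 (red): { 0 | 1/32, 1/16, 1/8, 1/4, 1/2, 1 } => 1/64
edge 8 of 14 (blue): { 0, 1/64 | 1/32, 1/16, 1/8, 1/4, 1/2, 1 } => 3/128
edge 9 of 14 (blue): { 0, 1/64, 3/128 | 1/32, 1/16, 1/8, 1/4, 1/2, 1 } => 7/256
edge 10 of 14 (blue): { 0, 1/64, 3/128, 7/256 | 1/32, 1/16, 1/8, 1/4, 1/2, 1 } => 15/512
edge 11 of 14 (blue): { 0, 1/64, 3/128, 7/256, 15/512 | 1/32, 1/16, 1/8, 1/4, 1/2, 1 } => 31/1024
edge 12 of 14 (red): { 0, 1/64, 3/128, 7/256, 15/512 | 31/1024, 1/32, 1/16, 1/8, 1/4, 1/2, 1 } => 61/2048
edge 13 of 14 (red): { 0, 1/64, 3/128, 7/256, 15/512 | 61/2048, 31/1024, 1/32, 1/16, 1/8, 1/4, 1/2, 1 } => 121/4096
edge 14 of 14 (blue): { 0, 1/64, 3/128, 7/256, 15/512, 121/4096 | 61/2048, 31/1024, 1/32, 1/16, 1/8, 1/4, 1/2, 1 } => 243/8192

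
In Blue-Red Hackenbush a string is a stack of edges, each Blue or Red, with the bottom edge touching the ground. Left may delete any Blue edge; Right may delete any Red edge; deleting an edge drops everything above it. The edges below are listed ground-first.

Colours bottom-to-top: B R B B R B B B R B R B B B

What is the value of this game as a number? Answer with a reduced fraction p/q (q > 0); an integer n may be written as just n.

G_1 [B]  L=[0]  R=[none]  => 1
G_2 [BR]  L=[0]  R=[1]  => 1/2
G_3 [BRB]  L=[0; 1/2]  R=[1]  => 3/4
G_4 [BRBB]  L=[0; 1/2; 3/4]  R=[1]  => 7/8
G_5 [BRBBR]  L=[0; 1/2; 3/4]  R=[7/8; 1]  => 13/16
G_6 [BRBBRB]  L=[0; 1/2; 3/4; 13/16]  R=[7/8; 1]  => 27/32
G_7 [BRBBRBB]  L=[0; 1/2; 3/4; 13/16; 27/32]  R=[7/8; 1]  => 55/64
G_8 [BRBBRBBB]  L=[0; 1/2; 3/4; 13/16; 27/32; 55/64]  R=[7/8; 1]  => 111/128
G_9 [BRBBRBBBR]  L=[0; 1/2; 3/4; 13/16; 27/32; 55/64]  R=[111/128; 7/8; 1]  => 221/256
G_10 [BRBBRBBBRB]  L=[0; 1/2; 3/4; 13/16; 27/32; 55/64; 221/256]  R=[111/128; 7/8; 1]  => 443/512
G_11 [BRBBRBBBRBR]  L=[0; 1/2; 3/4; 13/16; 27/32; 55/64; 221/256]  R=[443/512; 111/128; 7/8; 1]  => 885/1024
G_12 [BRBBRBBBRBRB]  L=[0; 1/2; 3/4; 13/16; 27/32; 55/64; 221/256; 885/1024]  R=[443/512; 111/128; 7/8; 1]  => 1771/2048
G_13 [BRBBRBBBRBRBB]  L=[0; 1/2; 3/4; 13/16; 27/32; 55/64; 221/256; 885/1024; 1771/2048]  R=[443/512; 111/128; 7/8; 1]  => 3543/4096
G_14 [BRBBRBBBRBRBBB]  L=[0; 1/2; 3/4; 13/16; 27/32; 55/64; 221/256; 885/1024; 1771/2048; 3543/4096]  R=[443/512; 111/128; 7/8; 1]  => 7087/8192

7087/8192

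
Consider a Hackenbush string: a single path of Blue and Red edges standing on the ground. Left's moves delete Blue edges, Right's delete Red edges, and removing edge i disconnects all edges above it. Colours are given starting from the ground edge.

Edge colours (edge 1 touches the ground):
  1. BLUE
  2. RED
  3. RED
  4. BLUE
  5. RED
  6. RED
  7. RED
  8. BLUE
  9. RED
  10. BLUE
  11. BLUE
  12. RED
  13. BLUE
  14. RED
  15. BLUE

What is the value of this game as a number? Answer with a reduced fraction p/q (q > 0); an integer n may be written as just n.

Recurse on prefixes of the 15-edge string BLUE RED RED BLUE RED RED RED BLUE RED BLUE BLUE RED BLUE RED BLUE:
value_1 [B]  L=[0]  R=[]  = 1
value_2 [BR]  L=[0]  R=[1]  = 1/2
value_3 [BRR]  L=[0]  R=[1/2 1]  = 1/4
value_4 [BRRB]  L=[0 1/4]  R=[1/2 1]  = 3/8
value_5 [BRRBR]  L=[0 1/4]  R=[3/8 1/2 1]  = 5/16
value_6 [BRRBRR]  L=[0 1/4]  R=[5/16 3/8 1/2 1]  = 9/32
value_7 [BRRBRRR]  L=[0 1/4]  R=[9/32 5/16 3/8 1/2 1]  = 17/64
value_8 [BRRBRRRB]  L=[0 1/4 17/64]  R=[9/32 5/16 3/8 1/2 1]  = 35/128
value_9 [BRRBRRRBR]  L=[0 1/4 17/64]  R=[35/128 9/32 5/16 3/8 1/2 1]  = 69/256
value_10 [BRRBRRRBRB]  L=[0 1/4 17/64 69/256]  R=[35/128 9/32 5/16 3/8 1/2 1]  = 139/512
value_11 [BRRBRRRBRBB]  L=[0 1/4 17/64 69/256 139/512]  R=[35/128 9/32 5/16 3/8 1/2 1]  = 279/1024
value_12 [BRRBRRRBRBBR]  L=[0 1/4 17/64 69/256 139/512]  R=[279/1024 35/128 9/32 5/16 3/8 1/2 1]  = 557/2048
value_13 [BRRBRRRBRBBRB]  L=[0 1/4 17/64 69/256 139/512 557/2048]  R=[279/1024 35/128 9/32 5/16 3/8 1/2 1]  = 1115/4096
value_14 [BRRBRRRBRBBRBR]  L=[0 1/4 17/64 69/256 139/512 557/2048]  R=[1115/4096 279/1024 35/128 9/32 5/16 3/8 1/2 1]  = 2229/8192
value_15 [BRRBRRRBRBBRBRB]  L=[0 1/4 17/64 69/256 139/512 557/2048 2229/8192]  R=[1115/4096 279/1024 35/128 9/32 5/16 3/8 1/2 1]  = 4459/16384

4459/16384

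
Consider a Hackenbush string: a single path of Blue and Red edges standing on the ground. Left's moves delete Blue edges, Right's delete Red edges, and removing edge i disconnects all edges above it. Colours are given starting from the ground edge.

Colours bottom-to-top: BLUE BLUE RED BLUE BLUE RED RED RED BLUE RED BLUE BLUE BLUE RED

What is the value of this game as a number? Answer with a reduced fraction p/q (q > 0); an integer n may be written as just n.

Build value(s[:k]) for k = 1..14, string s = BLUE BLUE RED BLUE BLUE RED RED RED BLUE RED BLUE BLUE BLUE RED.
1 of 14 · B · max L 0 · min R +∞ = 1
2 of 14 · BB · max L 1 · min R +∞ = 2
3 of 14 · BBR · max L 1 · min R 2 = 3/2
4 of 14 · BBRB · max L 3/2 · min R 2 = 7/4
5 of 14 · BBRBB · max L 7/4 · min R 2 = 15/8
6 of 14 · BBRBBR · max L 7/4 · min R 15/8 = 29/16
7 of 14 · BBRBBRR · max L 7/4 · min R 29/16 = 57/32
8 of 14 · BBRBBRRR · max L 7/4 · min R 57/32 = 113/64
9 of 14 · BBRBBRRRB · max L 113/64 · min R 57/32 = 227/128
10 of 14 · BBRBBRRRBR · max L 113/64 · min R 227/128 = 453/256
11 of 14 · BBRBBRRRBRB · max L 453/256 · min R 227/128 = 907/512
12 of 14 · BBRBBRRRBRBB · max L 907/512 · min R 227/128 = 1815/1024
13 of 14 · BBRBBRRRBRBBB · max L 1815/1024 · min R 227/128 = 3631/2048
14 of 14 · BBRBBRRRBRBBBR · max L 1815/1024 · min R 3631/2048 = 7261/4096

7261/4096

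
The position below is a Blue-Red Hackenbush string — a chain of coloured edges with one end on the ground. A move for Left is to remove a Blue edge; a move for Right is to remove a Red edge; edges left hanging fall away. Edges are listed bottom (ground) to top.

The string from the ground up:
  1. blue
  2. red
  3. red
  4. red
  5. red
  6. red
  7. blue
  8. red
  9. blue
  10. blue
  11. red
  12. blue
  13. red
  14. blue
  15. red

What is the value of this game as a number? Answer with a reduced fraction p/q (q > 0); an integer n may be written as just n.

Build G(s[:k]) for k = 1..15, string s = blue red red red red red blue red blue blue red blue red blue red.
G_1 [b]  L=[0]  R=[(no moves)]  — 1
G_2 [br]  L=[0]  R=[1]  — 1/2
G_3 [brr]  L=[0]  R=[1/2 1]  — 1/4
G_4 [brrr]  L=[0]  R=[1/4 1/2 1]  — 1/8
G_5 [brrrr]  L=[0]  R=[1/8 1/4 1/2 1]  — 1/16
G_6 [brrrrr]  L=[0]  R=[1/16 1/8 1/4 1/2 1]  — 1/32
G_7 [brrrrrb]  L=[0 1/32]  R=[1/16 1/8 1/4 1/2 1]  — 3/64
G_8 [brrrrrbr]  L=[0 1/32]  R=[3/64 1/16 1/8 1/4 1/2 1]  — 5/128
G_9 [brrrrrbrb]  L=[0 1/32 5/128]  R=[3/64 1/16 1/8 1/4 1/2 1]  — 11/256
G_10 [brrrrrbrbb]  L=[0 1/32 5/128 11/256]  R=[3/64 1/16 1/8 1/4 1/2 1]  — 23/512
G_11 [brrrrrbrbbr]  L=[0 1/32 5/128 11/256]  R=[23/512 3/64 1/16 1/8 1/4 1/2 1]  — 45/1024
G_12 [brrrrrbrbbrb]  L=[0 1/32 5/128 11/256 45/1024]  R=[23/512 3/64 1/16 1/8 1/4 1/2 1]  — 91/2048
G_13 [brrrrrbrbbrbr]  L=[0 1/32 5/128 11/256 45/1024]  R=[91/2048 23/512 3/64 1/16 1/8 1/4 1/2 1]  — 181/4096
G_14 [brrrrrbrbbrbrb]  L=[0 1/32 5/128 11/256 45/1024 181/4096]  R=[91/2048 23/512 3/64 1/16 1/8 1/4 1/2 1]  — 363/8192
G_15 [brrrrrbrbbrbrbr]  L=[0 1/32 5/128 11/256 45/1024 181/4096]  R=[363/8192 91/2048 23/512 3/64 1/16 1/8 1/4 1/2 1]  — 725/16384

725/16384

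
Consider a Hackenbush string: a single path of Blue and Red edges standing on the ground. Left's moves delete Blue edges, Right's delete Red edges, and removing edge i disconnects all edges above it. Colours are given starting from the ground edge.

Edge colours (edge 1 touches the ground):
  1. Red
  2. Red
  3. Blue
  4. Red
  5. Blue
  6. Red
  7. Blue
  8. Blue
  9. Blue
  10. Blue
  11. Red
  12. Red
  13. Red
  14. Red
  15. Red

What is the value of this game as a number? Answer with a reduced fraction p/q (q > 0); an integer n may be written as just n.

Build g(s[:k]) for k = 1..15, string s = Red Red Blue Red Blue Red Blue Blue Blue Blue Red Red Red Red Red.
1 of 15 · R · max L −∞ · min R 0 so -1
2 of 15 · RR · max L −∞ · min R -1 so -2
3 of 15 · RRB · max L -2 · min R -1 so -3/2
4 of 15 · RRBR · max L -2 · min R -3/2 so -7/4
5 of 15 · RRBRB · max L -7/4 · min R -3/2 so -13/8
6 of 15 · RRBRBR · max L -7/4 · min R -13/8 so -27/16
7 of 15 · RRBRBRB · max L -27/16 · min R -13/8 so -53/32
8 of 15 · RRBRBRBB · max L -53/32 · min R -13/8 so -105/64
9 of 15 · RRBRBRBBB · max L -105/64 · min R -13/8 so -209/128
10 of 15 · RRBRBRBBBB · max L -209/128 · min R -13/8 so -417/256
11 of 15 · RRBRBRBBBBR · max L -209/128 · min R -417/256 so -835/512
12 of 15 · RRBRBRBBBBRR · max L -209/128 · min R -835/512 so -1671/1024
13 of 15 · RRBRBRBBBBRRR · max L -209/128 · min R -1671/1024 so -3343/2048
14 of 15 · RRBRBRBBBBRRRR · max L -209/128 · min R -3343/2048 so -6687/4096
15 of 15 · RRBRBRBBBBRRRRR · max L -209/128 · min R -6687/4096 so -13375/8192

-13375/8192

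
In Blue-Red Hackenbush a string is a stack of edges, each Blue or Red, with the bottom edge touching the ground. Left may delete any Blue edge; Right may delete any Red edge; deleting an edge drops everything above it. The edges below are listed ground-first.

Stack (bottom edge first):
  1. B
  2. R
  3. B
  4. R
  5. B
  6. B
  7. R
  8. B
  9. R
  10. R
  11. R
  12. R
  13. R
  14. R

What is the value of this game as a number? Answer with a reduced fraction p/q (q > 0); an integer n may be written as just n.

step 1: add B to get B; options L={ 0 } R={ (no moves) } → 1
step 2: add R to get BR; options L={ 0 } R={ 1 } → 1/2
step 3: add B to get BRB; options L={ 0,1/2 } R={ 1 } → 3/4
step 4: add R to get BRBR; options L={ 0,1/2 } R={ 3/4,1 } → 5/8
step 5: add B to get BRBRB; options L={ 0,1/2,5/8 } R={ 3/4,1 } → 11/16
step 6: add B to get BRBRBB; options L={ 0,1/2,5/8,11/16 } R={ 3/4,1 } → 23/32
step 7: add R to get BRBRBBR; options L={ 0,1/2,5/8,11/16 } R={ 23/32,3/4,1 } → 45/64
step 8: add B to get BRBRBBRB; options L={ 0,1/2,5/8,11/16,45/64 } R={ 23/32,3/4,1 } → 91/128
step 9: add R to get BRBRBBRBR; options L={ 0,1/2,5/8,11/16,45/64 } R={ 91/128,23/32,3/4,1 } → 181/256
step 10: add R to get BRBRBBRBRR; options L={ 0,1/2,5/8,11/16,45/64 } R={ 181/256,91/128,23/32,3/4,1 } → 361/512
step 11: add R to get BRBRBBRBRRR; options L={ 0,1/2,5/8,11/16,45/64 } R={ 361/512,181/256,91/128,23/32,3/4,1 } → 721/1024
step 12: add R to get BRBRBBRBRRRR; options L={ 0,1/2,5/8,11/16,45/64 } R={ 721/1024,361/512,181/256,91/128,23/32,3/4,1 } → 1441/2048
step 13: add R to get BRBRBBRBRRRRR; options L={ 0,1/2,5/8,11/16,45/64 } R={ 1441/2048,721/1024,361/512,181/256,91/128,23/32,3/4,1 } → 2881/4096
step 14: add R to get BRBRBBRBRRRRRR; options L={ 0,1/2,5/8,11/16,45/64 } R={ 2881/4096,1441/2048,721/1024,361/512,181/256,91/128,23/32,3/4,1 } → 5761/8192

5761/8192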